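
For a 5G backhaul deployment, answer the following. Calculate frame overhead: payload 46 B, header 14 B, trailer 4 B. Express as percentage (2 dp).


Given: payload = 46 B, header = 14 B, trailer = 4 B
Overhead bytes = header + trailer = 14 + 4 = 18
Total frame = payload + overhead = 46 + 18 = 64
Overhead % = 18 / 64 * 100 = 28.1250% -> 28.13% (2 dp)

28.13


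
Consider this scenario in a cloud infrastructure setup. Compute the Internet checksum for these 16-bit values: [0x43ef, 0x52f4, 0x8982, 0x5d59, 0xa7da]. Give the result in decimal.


Given words: [0x43ef, 0x52f4, 0x8982, 0x5d59, 0xa7da]
Step 1: Sum all words
Raw sum = 17391 + 21236 + 35202 + 23897 + 42970 = 140696
Step 2: Fold carry: (9624 + 2) = 9626
One's complement = ~9626 & 0xFFFF = 55909

55909


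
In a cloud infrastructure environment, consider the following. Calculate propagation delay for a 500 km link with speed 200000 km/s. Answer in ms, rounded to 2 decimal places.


Given: distance = 500 km, speed = 200000 km/s
Delay = distance / speed = 500 / 200000 seconds
Delay in ms = 500 * 1000 / 200000
Delay = 2.5000 ms
Rounded to 2 dp = 2.50 ms

2.50


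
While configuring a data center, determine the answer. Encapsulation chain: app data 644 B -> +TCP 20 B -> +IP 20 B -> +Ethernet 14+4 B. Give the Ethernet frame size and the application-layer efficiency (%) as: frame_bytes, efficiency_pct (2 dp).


TCP segment = 644 + 20 = 664 B
IP packet = 664 + 20 = 684 B
Ethernet frame = 684 + 14 + 4 = 702 B
Efficiency = app / frame = 644 / 702 = 0.917379 = 91.7379% -> 91.74% (2 dp)

702, 91.74


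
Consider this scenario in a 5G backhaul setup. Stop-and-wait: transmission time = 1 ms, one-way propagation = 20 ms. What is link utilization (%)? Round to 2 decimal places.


Given: Ttrans = 1 ms, Tprop = 20 ms
RTT = 2 * Tprop = 2 * 20 = 40 ms
U = Ttrans / (Ttrans + RTT)
U = 1 / (1 + 40)
U = 1 / 41 = 0.02439
U% = 2.44%

2.44


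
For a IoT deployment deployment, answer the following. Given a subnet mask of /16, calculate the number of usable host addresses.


Given: subnet mask /16
Host bits = 32 - 16 = 16
Total addresses = 2^16 = 65536
Usable hosts = 65536 - 2 (network + broadcast) = 65534

65534


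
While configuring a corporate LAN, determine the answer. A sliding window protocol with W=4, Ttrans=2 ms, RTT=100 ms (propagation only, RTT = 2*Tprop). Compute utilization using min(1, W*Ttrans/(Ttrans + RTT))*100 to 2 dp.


Given: W = 4, Ttrans = 2 ms, RTT = 100 ms (= 2 * Tprop, Tprop = 50 ms)
Cycle time = Ttrans + RTT = 2 + 100 = 102 ms (first packet sent until its ACK returns)
W * Ttrans = 4 * 2 = 8 ms of sending per cycle
W * Ttrans / (Ttrans + RTT) = 8 / 102 = 0.078431
U = min(1, 0.078431) = 0.078431
U% = 7.84%

7.84


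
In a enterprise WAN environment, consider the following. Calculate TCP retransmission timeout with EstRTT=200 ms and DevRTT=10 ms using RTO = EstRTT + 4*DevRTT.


Given: EstRTT = 200 ms, DevRTT = 10 ms
Timeout = EstRTT + 4 * DevRTT
4 * DevRTT = 4 * 10 = 40
Timeout = 200 + 40 = 240 ms

240


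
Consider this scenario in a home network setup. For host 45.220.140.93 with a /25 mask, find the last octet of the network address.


Given: IP = 45.220.140.93, prefix = /25
Subnet mask = 255.255.255.128
Last octet of IP: 93
Last octet of mask: 128
Network last octet = 93 AND 128 = 0

0


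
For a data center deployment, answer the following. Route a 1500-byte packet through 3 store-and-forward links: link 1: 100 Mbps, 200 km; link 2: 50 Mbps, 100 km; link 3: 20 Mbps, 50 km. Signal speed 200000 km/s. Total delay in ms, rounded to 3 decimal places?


Packet = 1500 bytes = 12000 bits. Store-and-forward: sum (t_trans + t_prop) per link.
Link 1: t_trans = 12000/(100*10^6) s = 0.1200 ms; t_prop = 200/200000 s = 1.0000 ms; subtotal = 1.1200 ms
Link 2: t_trans = 12000/(50*10^6) s = 0.2400 ms; t_prop = 100/200000 s = 0.5000 ms; subtotal = 0.7400 ms
Link 3: t_trans = 12000/(20*10^6) s = 0.6000 ms; t_prop = 50/200000 s = 0.2500 ms; subtotal = 0.8500 ms
End-to-end = 1.1200 + 0.7400 + 0.8500 = 2.7100 ms -> 2.710 ms (3 dp)

2.710


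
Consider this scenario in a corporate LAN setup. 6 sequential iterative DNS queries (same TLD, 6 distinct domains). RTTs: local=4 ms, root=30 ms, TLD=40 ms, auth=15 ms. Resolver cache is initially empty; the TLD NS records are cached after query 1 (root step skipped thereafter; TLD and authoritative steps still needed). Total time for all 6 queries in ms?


Lookup 1 (cold cache): local + root + TLD + auth = 4 + 30 + 40 + 15 = 89 ms
Lookups 2..6 (TLD NS cached -> skip root; new domain -> still ask TLD and auth): local + TLD + auth = 4 + 40 + 15 = 59 ms each
Remaining 5 lookups: 5 * 59 = 295 ms
Total = 89 + 295 = 384 ms

384


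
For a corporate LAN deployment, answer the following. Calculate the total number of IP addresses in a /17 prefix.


Given: CIDR prefix /17
Host bits = 32 - 17 = 15
Total addresses = 2^15 = 32768

32768


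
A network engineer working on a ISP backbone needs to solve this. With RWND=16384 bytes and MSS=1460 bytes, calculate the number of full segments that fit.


Given: RWND = 16384 bytes, MSS = 1460 bytes
Full segments = floor(RWND / MSS)
Full segments = floor(16384 / 1460)
Full segments = floor(11.2219) = 11

11


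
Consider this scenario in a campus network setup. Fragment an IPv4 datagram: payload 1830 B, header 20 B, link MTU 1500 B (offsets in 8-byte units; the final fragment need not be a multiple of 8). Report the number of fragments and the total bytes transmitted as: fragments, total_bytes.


Max data per non-final fragment = floor((MTU - header)/8)*8 = floor((1500 - 20)/8)*8 = floor(1480/8)*8 = 1480 B
Final fragment needs no 8-byte alignment: it can carry up to MTU - header = 1480 B
Non-final fragments needed = ceil((payload - 1480) / 1480) = ceil(350/1480) = ceil(0.2365) = 1
Number of fragments = 1 + 1 = 2
Fragment sizes (data): 1 * 1480 B + 350 B (last, 350 <= 1480 OK)
Total bytes sent = payload + n_frags * header = 1830 + 2*20 = 1830 + 40 = 1870 B

2, 1870


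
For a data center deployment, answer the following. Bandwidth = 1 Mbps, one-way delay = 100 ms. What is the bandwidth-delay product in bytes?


Given: bandwidth = 1 Mbps, delay = 100 ms
BDP in bits = 1 * 10^6 * 100 / 1000
BDP in bits = 100000
BDP in bytes = 100000 / 8 = 12500

12500


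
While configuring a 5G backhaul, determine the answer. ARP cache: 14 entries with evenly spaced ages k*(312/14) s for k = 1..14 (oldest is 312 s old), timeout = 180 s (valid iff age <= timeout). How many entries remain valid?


Ages are k * 312/14 s for k = 1..14 (spacing = 22.2857 s).
Entry k is valid iff k * 312/14 <= 180 iff k <= 14 * 180 / 312 = 8.0769
n_valid = floor(8.0769) = 8
(n_stale = 14 - 8 = 6)

8


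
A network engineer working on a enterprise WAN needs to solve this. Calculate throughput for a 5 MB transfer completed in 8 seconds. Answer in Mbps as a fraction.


Given: file = 5 MB, time = 8 s
File in Mb = 5 * 8 = 40 Mb
Throughput = 40 / 8 Mbps
Throughput = 5 Mbps

5


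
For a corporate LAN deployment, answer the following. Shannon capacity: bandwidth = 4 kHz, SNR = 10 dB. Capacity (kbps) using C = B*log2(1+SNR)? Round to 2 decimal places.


Given: B = 4 kHz, SNR = 10 dB
SNR linear = 10^(10/10) = 10
1 + SNR = 11
log2(11) = 3.4594316186
C = 4 * 1000 * 3.4594316186 = 13837.7265 bps
C = 13.837726 kbps -> 13.84 kbps (2 dp)

13.84


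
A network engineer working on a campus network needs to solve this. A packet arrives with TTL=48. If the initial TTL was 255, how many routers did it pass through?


Given: initial TTL = 255, received TTL = 48
Hops = initial TTL - received TTL
Hops = 255 - 48 = 207

207


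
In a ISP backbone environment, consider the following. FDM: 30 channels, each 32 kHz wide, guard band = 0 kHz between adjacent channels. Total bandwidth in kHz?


Given: 30 channels, 32 kHz each, guard = 0 kHz
Channel bandwidth = 30 * 32 = 960 kHz
Guard bands = 29 gaps * 0 kHz = 0 kHz
Total = 960 + 0 = 960 kHz

960


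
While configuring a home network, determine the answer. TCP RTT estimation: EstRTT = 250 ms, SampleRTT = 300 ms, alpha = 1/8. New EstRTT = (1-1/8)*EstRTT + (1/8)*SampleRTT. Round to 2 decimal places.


Given: EstRTT = 250 ms, SampleRTT = 300 ms, alpha = 1/8
New EstRTT = (1 - alpha) * EstRTT + alpha * SampleRTT
(7/8) * 250 = 218.75
(1/8) * 300 = 37.5
New EstRTT = 218.75 + 37.5 = 256.25 ms -> 256.25 ms (2 dp)

256.25


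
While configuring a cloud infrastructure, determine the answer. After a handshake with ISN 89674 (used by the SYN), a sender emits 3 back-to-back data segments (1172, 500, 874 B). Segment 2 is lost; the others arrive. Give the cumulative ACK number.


SYN uses sequence number 89674; first data byte = ISN + 1 = 89675.
Segment 1: SEQ = 89675, len = 1172 B, covers [89675, 90846]
Segment 2: SEQ = 90847, len = 500 B, covers [90847, 91346] [LOST]
Segment 3: SEQ = 91347, len = 874 B, covers [91347, 92220]
In-order data received: bytes [89675, 90846] (segments 1..1).
Segment 2 missing -> gap begins at byte 90847; later segments buffered out of order.
Cumulative ACK = next expected in-order byte = 89675 + 1172 = 90847

90847


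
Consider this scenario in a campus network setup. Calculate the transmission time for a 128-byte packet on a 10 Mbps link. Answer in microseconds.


Given: packet = 128 bytes, bandwidth = 10 Mbps
Packet in bits = 128 * 8 = 1024 bits
Bandwidth = 10 * 10^6 = 10000000 bps
Time = 1024 / 10000000 seconds
Time in us = 1024 * 10^6 / 10000000 = 102.4

102.4


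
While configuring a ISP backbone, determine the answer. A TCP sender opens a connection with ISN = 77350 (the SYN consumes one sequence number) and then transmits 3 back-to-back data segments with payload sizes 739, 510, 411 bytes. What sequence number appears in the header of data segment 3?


The SYN occupies sequence number ISN = 77350, so the first data byte is ISN + 1 = 77351.
SEQ of data segment i = (ISN + 1) + sum of payload sizes of segments 1..i-1.
Segment 1: SEQ = 77351, payload = 739 bytes
Segment 2: SEQ = 78090, payload = 510 bytes
Segment 3: SEQ = 78600, payload = 411 bytes
SEQ of segment 3 = 77351 + 739 + 510 = 78600

78600


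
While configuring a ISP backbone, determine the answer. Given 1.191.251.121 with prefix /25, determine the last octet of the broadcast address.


Given: IP = 1.191.251.121, prefix = /25
Host bits = 32 - 25 = 7
Network last octet = 121 AND mask = 0
Host part size = 2^7 - 1 = 127
Broadcast last octet = 0 OR 127 = 127

127


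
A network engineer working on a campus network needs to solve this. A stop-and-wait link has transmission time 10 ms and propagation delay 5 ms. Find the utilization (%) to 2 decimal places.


Given: Ttrans = 10 ms, Tprop = 5 ms
RTT = 2 * Tprop = 2 * 5 = 10 ms
U = Ttrans / (Ttrans + RTT)
U = 10 / (10 + 10)
U = 10 / 20 = 0.5
U% = 50.00%

50.00


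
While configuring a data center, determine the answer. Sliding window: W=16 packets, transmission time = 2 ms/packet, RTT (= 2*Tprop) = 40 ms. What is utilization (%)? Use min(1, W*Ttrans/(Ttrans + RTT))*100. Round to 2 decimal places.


Given: W = 16, Ttrans = 2 ms, RTT = 40 ms (= 2 * Tprop, Tprop = 20 ms)
Cycle time = Ttrans + RTT = 2 + 40 = 42 ms (first packet sent until its ACK returns)
W * Ttrans = 16 * 2 = 32 ms of sending per cycle
W * Ttrans / (Ttrans + RTT) = 32 / 42 = 0.761905
U = min(1, 0.761905) = 0.761905
U% = 76.19%

76.19


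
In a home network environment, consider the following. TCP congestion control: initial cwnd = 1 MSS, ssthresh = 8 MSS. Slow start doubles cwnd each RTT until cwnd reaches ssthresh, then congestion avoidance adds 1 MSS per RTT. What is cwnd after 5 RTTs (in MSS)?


RTT 0: cwnd = 1 MSS (initial)
RTT 1: cwnd = 2 MSS (slow start, doubled)
RTT 2: cwnd = 4 MSS (slow start, doubled)
RTT 3: cwnd = 8 MSS (slow start, doubled)
RTT 4: cwnd = 9 MSS (congestion avoidance, +1)
RTT 5: cwnd = 10 MSS (congestion avoidance, +1)

10


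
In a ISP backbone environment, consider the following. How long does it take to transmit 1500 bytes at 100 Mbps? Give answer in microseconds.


Given: packet = 1500 bytes, bandwidth = 100 Mbps
Packet in bits = 1500 * 8 = 12000 bits
Bandwidth = 100 * 10^6 = 100000000 bps
Time = 12000 / 100000000 seconds
Time in us = 12000 * 10^6 / 100000000 = 120

120


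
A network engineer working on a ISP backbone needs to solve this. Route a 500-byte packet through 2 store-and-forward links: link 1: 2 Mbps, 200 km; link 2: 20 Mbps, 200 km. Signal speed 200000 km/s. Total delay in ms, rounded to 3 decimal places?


Packet = 500 bytes = 4000 bits. Store-and-forward: sum (t_trans + t_prop) per link.
Link 1: t_trans = 4000/(2*10^6) s = 2.0000 ms; t_prop = 200/200000 s = 1.0000 ms; subtotal = 3.0000 ms
Link 2: t_trans = 4000/(20*10^6) s = 0.2000 ms; t_prop = 200/200000 s = 1.0000 ms; subtotal = 1.2000 ms
End-to-end = 3.0000 + 1.2000 = 4.2000 ms -> 4.200 ms (3 dp)

4.200


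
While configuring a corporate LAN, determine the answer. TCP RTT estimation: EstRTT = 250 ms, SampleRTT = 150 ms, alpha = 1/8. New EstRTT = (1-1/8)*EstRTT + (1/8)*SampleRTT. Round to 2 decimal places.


Given: EstRTT = 250 ms, SampleRTT = 150 ms, alpha = 1/8
New EstRTT = (1 - alpha) * EstRTT + alpha * SampleRTT
(7/8) * 250 = 218.75
(1/8) * 150 = 18.75
New EstRTT = 218.75 + 18.75 = 237.5 ms -> 237.50 ms (2 dp)

237.50


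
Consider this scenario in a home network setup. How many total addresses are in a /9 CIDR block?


Given: CIDR prefix /9
Host bits = 32 - 9 = 23
Total addresses = 2^23 = 8388608

8388608


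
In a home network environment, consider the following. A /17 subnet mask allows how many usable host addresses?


Given: subnet mask /17
Host bits = 32 - 17 = 15
Total addresses = 2^15 = 32768
Usable hosts = 32768 - 2 (network + broadcast) = 32766

32766


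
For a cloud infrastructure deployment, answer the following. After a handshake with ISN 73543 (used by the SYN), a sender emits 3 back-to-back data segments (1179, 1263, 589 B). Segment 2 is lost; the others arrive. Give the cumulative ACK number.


SYN uses sequence number 73543; first data byte = ISN + 1 = 73544.
Segment 1: SEQ = 73544, len = 1179 B, covers [73544, 74722]
Segment 2: SEQ = 74723, len = 1263 B, covers [74723, 75985] [LOST]
Segment 3: SEQ = 75986, len = 589 B, covers [75986, 76574]
In-order data received: bytes [73544, 74722] (segments 1..1).
Segment 2 missing -> gap begins at byte 74723; later segments buffered out of order.
Cumulative ACK = next expected in-order byte = 73544 + 1179 = 74723

74723


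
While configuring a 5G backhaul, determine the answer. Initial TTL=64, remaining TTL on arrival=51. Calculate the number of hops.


Given: initial TTL = 64, received TTL = 51
Hops = initial TTL - received TTL
Hops = 64 - 51 = 13

13


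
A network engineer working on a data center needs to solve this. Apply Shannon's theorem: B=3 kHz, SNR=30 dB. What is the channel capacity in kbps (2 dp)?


Given: B = 3 kHz, SNR = 30 dB
SNR linear = 10^(30/10) = 1000
1 + SNR = 1001
log2(1001) = 9.9672262588
C = 3 * 1000 * 9.9672262588 = 29901.6788 bps
C = 29.901679 kbps -> 29.90 kbps (2 dp)

29.90


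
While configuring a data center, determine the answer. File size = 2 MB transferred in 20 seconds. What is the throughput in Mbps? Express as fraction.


Given: file = 2 MB, time = 20 s
File in Mb = 2 * 8 = 16 Mb
Throughput = 16 / 20 Mbps
Throughput = 4/5 Mbps

4/5


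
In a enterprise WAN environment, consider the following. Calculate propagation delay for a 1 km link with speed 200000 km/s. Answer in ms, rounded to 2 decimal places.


Given: distance = 1 km, speed = 200000 km/s
Delay = distance / speed = 1 / 200000 seconds
Delay in ms = 1 * 1000 / 200000
Delay = 0.0050 ms
Rounded to 2 dp = 0.01 ms

0.01


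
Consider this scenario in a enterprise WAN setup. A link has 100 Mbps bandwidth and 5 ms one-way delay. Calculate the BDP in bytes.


Given: bandwidth = 100 Mbps, delay = 5 ms
BDP in bits = 100 * 10^6 * 5 / 1000
BDP in bits = 500000
BDP in bytes = 500000 / 8 = 62500

62500


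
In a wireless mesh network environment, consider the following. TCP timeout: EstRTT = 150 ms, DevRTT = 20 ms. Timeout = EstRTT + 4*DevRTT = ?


Given: EstRTT = 150 ms, DevRTT = 20 ms
Timeout = EstRTT + 4 * DevRTT
4 * DevRTT = 4 * 20 = 80
Timeout = 150 + 80 = 230 ms

230


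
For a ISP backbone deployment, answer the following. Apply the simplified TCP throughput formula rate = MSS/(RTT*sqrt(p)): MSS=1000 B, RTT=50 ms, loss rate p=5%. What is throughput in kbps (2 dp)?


Given: MSS = 1000 bytes, RTT = 50 ms, loss = 5%
RTT in seconds = 50 / 1000 = 0.05
Loss rate = 5% = 0.05
sqrt(loss) = sqrt(0.05) = 0.223606797750
Throughput (bytes/s) = 1000 / (0.05 * 0.223606797750) = 89442.7191
Throughput (kbps) = 89442.7191 * 8 / 1000 = 715.541753 -> 715.54 kbps (2 dp)

715.54


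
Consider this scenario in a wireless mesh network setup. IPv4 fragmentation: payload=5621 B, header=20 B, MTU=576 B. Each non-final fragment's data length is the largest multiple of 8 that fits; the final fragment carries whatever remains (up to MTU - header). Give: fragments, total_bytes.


Max data per non-final fragment = floor((MTU - header)/8)*8 = floor((576 - 20)/8)*8 = floor(556/8)*8 = 552 B
Final fragment needs no 8-byte alignment: it can carry up to MTU - header = 556 B
Non-final fragments needed = ceil((payload - 556) / 552) = ceil(5065/552) = ceil(9.1757) = 10
Number of fragments = 10 + 1 = 11
Fragment sizes (data): 10 * 552 B + 101 B (last, 101 <= 556 OK)
Total bytes sent = payload + n_frags * header = 5621 + 11*20 = 5621 + 220 = 5841 B

11, 5841


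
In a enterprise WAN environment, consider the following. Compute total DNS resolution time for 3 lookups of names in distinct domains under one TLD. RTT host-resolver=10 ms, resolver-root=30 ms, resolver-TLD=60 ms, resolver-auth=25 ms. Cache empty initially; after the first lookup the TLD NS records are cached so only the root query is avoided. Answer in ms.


Lookup 1 (cold cache): local + root + TLD + auth = 10 + 30 + 60 + 25 = 125 ms
Lookups 2..3 (TLD NS cached -> skip root; new domain -> still ask TLD and auth): local + TLD + auth = 10 + 60 + 25 = 95 ms each
Remaining 2 lookups: 2 * 95 = 190 ms
Total = 125 + 190 = 315 ms

315


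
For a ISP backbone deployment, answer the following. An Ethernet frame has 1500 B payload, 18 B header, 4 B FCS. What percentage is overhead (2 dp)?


Given: payload = 1500 B, header = 18 B, trailer = 4 B
Overhead bytes = header + trailer = 18 + 4 = 22
Total frame = payload + overhead = 1500 + 22 = 1522
Overhead % = 22 / 1522 * 100 = 1.4455% -> 1.45% (2 dp)

1.45


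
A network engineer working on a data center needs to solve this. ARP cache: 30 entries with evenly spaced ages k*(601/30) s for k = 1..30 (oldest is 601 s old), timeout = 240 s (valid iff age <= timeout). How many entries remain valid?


Ages are k * 601/30 s for k = 1..30 (spacing = 20.0333 s).
Entry k is valid iff k * 601/30 <= 240 iff k <= 30 * 240 / 601 = 11.9800
n_valid = floor(11.9800) = 11
(n_stale = 30 - 11 = 19)

11


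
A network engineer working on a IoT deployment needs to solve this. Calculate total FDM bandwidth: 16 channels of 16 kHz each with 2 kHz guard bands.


Given: 16 channels, 16 kHz each, guard = 2 kHz
Channel bandwidth = 16 * 16 = 256 kHz
Guard bands = 15 gaps * 2 kHz = 30 kHz
Total = 256 + 30 = 286 kHz

286


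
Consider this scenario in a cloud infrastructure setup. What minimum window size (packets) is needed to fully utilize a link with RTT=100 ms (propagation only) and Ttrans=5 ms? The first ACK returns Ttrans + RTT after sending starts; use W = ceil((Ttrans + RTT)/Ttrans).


Given: Ttrans = 5 ms, RTT = 100 ms (= 2 * Tprop, Tprop = 50 ms)
Time until first ACK returns = Ttrans + RTT = 5 + 100 = 105 ms
Need W * Ttrans >= Ttrans + RTT  ->  W >= (Ttrans + RTT) / Ttrans
(Ttrans + RTT) / Ttrans = 105 / 5 = 21
W_min = ceil(21) = 21

21


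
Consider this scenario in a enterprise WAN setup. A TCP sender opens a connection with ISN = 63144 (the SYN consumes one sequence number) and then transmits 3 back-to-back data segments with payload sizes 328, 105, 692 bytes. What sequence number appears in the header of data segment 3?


The SYN occupies sequence number ISN = 63144, so the first data byte is ISN + 1 = 63145.
SEQ of data segment i = (ISN + 1) + sum of payload sizes of segments 1..i-1.
Segment 1: SEQ = 63145, payload = 328 bytes
Segment 2: SEQ = 63473, payload = 105 bytes
Segment 3: SEQ = 63578, payload = 692 bytes
SEQ of segment 3 = 63145 + 328 + 105 = 63578

63578


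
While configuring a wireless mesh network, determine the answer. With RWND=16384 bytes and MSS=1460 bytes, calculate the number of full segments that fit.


Given: RWND = 16384 bytes, MSS = 1460 bytes
Full segments = floor(RWND / MSS)
Full segments = floor(16384 / 1460)
Full segments = floor(11.2219) = 11

11


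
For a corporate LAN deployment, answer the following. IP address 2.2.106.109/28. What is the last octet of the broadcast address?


Given: IP = 2.2.106.109, prefix = /28
Host bits = 32 - 28 = 4
Network last octet = 109 AND mask = 96
Host part size = 2^4 - 1 = 15
Broadcast last octet = 96 OR 15 = 111

111


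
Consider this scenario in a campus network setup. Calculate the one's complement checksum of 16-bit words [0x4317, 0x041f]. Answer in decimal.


Given words: [0x4317, 0x041f]
Step 1: Sum all words
Raw sum = 17175 + 1055 = 18230
One's complement = ~18230 & 0xFFFF = 47305

47305


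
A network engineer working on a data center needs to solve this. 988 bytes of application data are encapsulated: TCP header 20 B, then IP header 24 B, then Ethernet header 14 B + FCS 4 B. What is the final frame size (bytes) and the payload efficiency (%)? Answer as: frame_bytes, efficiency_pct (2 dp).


TCP segment = 988 + 20 = 1008 B
IP packet = 1008 + 24 = 1032 B
Ethernet frame = 1032 + 14 + 4 = 1050 B
Efficiency = app / frame = 988 / 1050 = 0.940952 = 94.0952% -> 94.10% (2 dp)

1050, 94.10


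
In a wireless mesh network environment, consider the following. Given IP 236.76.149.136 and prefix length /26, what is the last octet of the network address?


Given: IP = 236.76.149.136, prefix = /26
Subnet mask = 255.255.255.192
Last octet of IP: 136
Last octet of mask: 192
Network last octet = 136 AND 192 = 128

128


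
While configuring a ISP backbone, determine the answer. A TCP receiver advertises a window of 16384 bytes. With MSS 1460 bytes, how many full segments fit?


Given: RWND = 16384 bytes, MSS = 1460 bytes
Full segments = floor(RWND / MSS)
Full segments = floor(16384 / 1460)
Full segments = floor(11.2219) = 11

11


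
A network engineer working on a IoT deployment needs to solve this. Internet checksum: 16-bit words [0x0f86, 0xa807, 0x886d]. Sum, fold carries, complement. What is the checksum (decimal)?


Given words: [0x0f86, 0xa807, 0x886d]
Step 1: Sum all words
Raw sum = 3974 + 43015 + 34925 = 81914
Step 2: Fold carry: (16378 + 1) = 16379
One's complement = ~16379 & 0xFFFF = 49156

49156


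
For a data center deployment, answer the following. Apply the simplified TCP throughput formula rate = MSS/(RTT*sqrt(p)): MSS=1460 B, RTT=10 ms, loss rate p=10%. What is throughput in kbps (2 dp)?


Given: MSS = 1460 bytes, RTT = 10 ms, loss = 10%
RTT in seconds = 10 / 1000 = 0.01
Loss rate = 10% = 0.1
sqrt(loss) = sqrt(0.1) = 0.316227766017
Throughput (bytes/s) = 1460 / (0.01 * 0.316227766017) = 461692.5384
Throughput (kbps) = 461692.5384 * 8 / 1000 = 3693.540307 -> 3693.54 kbps (2 dp)

3693.54


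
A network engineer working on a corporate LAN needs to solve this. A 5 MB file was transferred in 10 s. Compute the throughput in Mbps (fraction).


Given: file = 5 MB, time = 10 s
File in Mb = 5 * 8 = 40 Mb
Throughput = 40 / 10 Mbps
Throughput = 4 Mbps

4


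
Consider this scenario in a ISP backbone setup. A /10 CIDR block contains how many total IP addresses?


Given: CIDR prefix /10
Host bits = 32 - 10 = 22
Total addresses = 2^22 = 4194304

4194304


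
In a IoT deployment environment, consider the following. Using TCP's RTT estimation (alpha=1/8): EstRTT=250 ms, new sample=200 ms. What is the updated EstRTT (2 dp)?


Given: EstRTT = 250 ms, SampleRTT = 200 ms, alpha = 1/8
New EstRTT = (1 - alpha) * EstRTT + alpha * SampleRTT
(7/8) * 250 = 218.75
(1/8) * 200 = 25
New EstRTT = 218.75 + 25 = 243.75 ms -> 243.75 ms (2 dp)

243.75


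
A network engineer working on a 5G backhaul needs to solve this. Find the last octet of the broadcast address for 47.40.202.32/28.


Given: IP = 47.40.202.32, prefix = /28
Host bits = 32 - 28 = 4
Network last octet = 32 AND mask = 32
Host part size = 2^4 - 1 = 15
Broadcast last octet = 32 OR 15 = 47

47


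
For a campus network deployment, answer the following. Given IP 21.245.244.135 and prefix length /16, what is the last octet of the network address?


Given: IP = 21.245.244.135, prefix = /16
Subnet mask = 255.255.0.0
Last octet of IP: 135
Last octet of mask: 0
Network last octet = 135 AND 0 = 0

0


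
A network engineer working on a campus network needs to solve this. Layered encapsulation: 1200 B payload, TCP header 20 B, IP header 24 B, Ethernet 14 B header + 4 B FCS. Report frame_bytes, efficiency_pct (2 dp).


TCP segment = 1200 + 20 = 1220 B
IP packet = 1220 + 24 = 1244 B
Ethernet frame = 1244 + 14 + 4 = 1262 B
Efficiency = app / frame = 1200 / 1262 = 0.950872 = 95.0872% -> 95.09% (2 dp)

1262, 95.09


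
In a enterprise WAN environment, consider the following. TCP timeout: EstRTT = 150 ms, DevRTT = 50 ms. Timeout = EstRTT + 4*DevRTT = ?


Given: EstRTT = 150 ms, DevRTT = 50 ms
Timeout = EstRTT + 4 * DevRTT
4 * DevRTT = 4 * 50 = 200
Timeout = 150 + 200 = 350 ms

350


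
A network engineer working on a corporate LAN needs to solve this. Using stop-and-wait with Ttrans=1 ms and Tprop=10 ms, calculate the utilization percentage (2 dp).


Given: Ttrans = 1 ms, Tprop = 10 ms
RTT = 2 * Tprop = 2 * 10 = 20 ms
U = Ttrans / (Ttrans + RTT)
U = 1 / (1 + 20)
U = 1 / 21 = 0.047619
U% = 4.76%

4.76


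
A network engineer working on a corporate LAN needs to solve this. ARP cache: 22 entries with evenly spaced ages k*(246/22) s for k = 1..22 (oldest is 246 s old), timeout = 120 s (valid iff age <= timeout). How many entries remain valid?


Ages are k * 246/22 s for k = 1..22 (spacing = 11.1818 s).
Entry k is valid iff k * 246/22 <= 120 iff k <= 22 * 120 / 246 = 10.7317
n_valid = floor(10.7317) = 10
(n_stale = 22 - 10 = 12)

10


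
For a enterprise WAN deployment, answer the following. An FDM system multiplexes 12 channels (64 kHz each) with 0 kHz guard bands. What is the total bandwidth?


Given: 12 channels, 64 kHz each, guard = 0 kHz
Channel bandwidth = 12 * 64 = 768 kHz
Guard bands = 11 gaps * 0 kHz = 0 kHz
Total = 768 + 0 = 768 kHz

768


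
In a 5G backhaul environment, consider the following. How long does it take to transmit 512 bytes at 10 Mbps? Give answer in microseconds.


Given: packet = 512 bytes, bandwidth = 10 Mbps
Packet in bits = 512 * 8 = 4096 bits
Bandwidth = 10 * 10^6 = 10000000 bps
Time = 4096 / 10000000 seconds
Time in us = 4096 * 10^6 / 10000000 = 409.6

409.6


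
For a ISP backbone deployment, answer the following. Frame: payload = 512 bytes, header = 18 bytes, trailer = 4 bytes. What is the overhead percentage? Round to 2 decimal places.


Given: payload = 512 B, header = 18 B, trailer = 4 B
Overhead bytes = header + trailer = 18 + 4 = 22
Total frame = payload + overhead = 512 + 22 = 534
Overhead % = 22 / 534 * 100 = 4.1199% -> 4.12% (2 dp)

4.12


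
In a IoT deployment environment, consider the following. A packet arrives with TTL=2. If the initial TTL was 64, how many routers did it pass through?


Given: initial TTL = 64, received TTL = 2
Hops = initial TTL - received TTL
Hops = 64 - 2 = 62

62


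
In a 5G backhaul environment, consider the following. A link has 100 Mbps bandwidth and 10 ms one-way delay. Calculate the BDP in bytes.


Given: bandwidth = 100 Mbps, delay = 10 ms
BDP in bits = 100 * 10^6 * 10 / 1000
BDP in bits = 1000000
BDP in bytes = 1000000 / 8 = 125000

125000


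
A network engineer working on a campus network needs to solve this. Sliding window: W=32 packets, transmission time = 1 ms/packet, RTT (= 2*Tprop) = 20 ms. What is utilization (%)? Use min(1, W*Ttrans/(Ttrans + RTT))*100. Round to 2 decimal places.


Given: W = 32, Ttrans = 1 ms, RTT = 20 ms (= 2 * Tprop, Tprop = 10 ms)
Cycle time = Ttrans + RTT = 1 + 20 = 21 ms (first packet sent until its ACK returns)
W * Ttrans = 32 * 1 = 32 ms of sending per cycle
W * Ttrans / (Ttrans + RTT) = 32 / 21 = 1.523810
U = min(1, 1.523810) = 1.000000
U% = 100.00%

100.00


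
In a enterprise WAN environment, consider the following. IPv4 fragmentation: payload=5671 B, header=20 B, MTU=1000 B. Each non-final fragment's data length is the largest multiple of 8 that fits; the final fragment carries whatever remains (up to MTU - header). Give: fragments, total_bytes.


Max data per non-final fragment = floor((MTU - header)/8)*8 = floor((1000 - 20)/8)*8 = floor(980/8)*8 = 976 B
Final fragment needs no 8-byte alignment: it can carry up to MTU - header = 980 B
Non-final fragments needed = ceil((payload - 980) / 976) = ceil(4691/976) = ceil(4.8064) = 5
Number of fragments = 5 + 1 = 6
Fragment sizes (data): 5 * 976 B + 791 B (last, 791 <= 980 OK)
Total bytes sent = payload + n_frags * header = 5671 + 6*20 = 5671 + 120 = 5791 B

6, 5791


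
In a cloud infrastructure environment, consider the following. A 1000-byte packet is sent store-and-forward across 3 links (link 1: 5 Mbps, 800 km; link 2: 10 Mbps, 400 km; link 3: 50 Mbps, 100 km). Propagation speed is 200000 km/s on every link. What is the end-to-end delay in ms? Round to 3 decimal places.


Packet = 1000 bytes = 8000 bits. Store-and-forward: sum (t_trans + t_prop) per link.
Link 1: t_trans = 8000/(5*10^6) s = 1.6000 ms; t_prop = 800/200000 s = 4.0000 ms; subtotal = 5.6000 ms
Link 2: t_trans = 8000/(10*10^6) s = 0.8000 ms; t_prop = 400/200000 s = 2.0000 ms; subtotal = 2.8000 ms
Link 3: t_trans = 8000/(50*10^6) s = 0.1600 ms; t_prop = 100/200000 s = 0.5000 ms; subtotal = 0.6600 ms
End-to-end = 5.6000 + 2.8000 + 0.6600 = 9.0600 ms -> 9.060 ms (3 dp)

9.060


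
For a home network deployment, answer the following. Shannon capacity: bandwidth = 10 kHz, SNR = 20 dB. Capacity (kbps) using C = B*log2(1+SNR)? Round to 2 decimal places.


Given: B = 10 kHz, SNR = 20 dB
SNR linear = 10^(20/10) = 100
1 + SNR = 101
log2(101) = 6.6582114828
C = 10 * 1000 * 6.6582114828 = 66582.1148 bps
C = 66.582115 kbps -> 66.58 kbps (2 dp)

66.58


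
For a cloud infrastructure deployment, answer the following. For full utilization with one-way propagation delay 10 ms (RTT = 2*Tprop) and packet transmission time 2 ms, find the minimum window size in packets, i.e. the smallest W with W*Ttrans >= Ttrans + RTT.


Given: Ttrans = 2 ms, RTT = 20 ms (= 2 * Tprop, Tprop = 10 ms)
Time until first ACK returns = Ttrans + RTT = 2 + 20 = 22 ms
Need W * Ttrans >= Ttrans + RTT  ->  W >= (Ttrans + RTT) / Ttrans
(Ttrans + RTT) / Ttrans = 22 / 2 = 11
W_min = ceil(11) = 11

11


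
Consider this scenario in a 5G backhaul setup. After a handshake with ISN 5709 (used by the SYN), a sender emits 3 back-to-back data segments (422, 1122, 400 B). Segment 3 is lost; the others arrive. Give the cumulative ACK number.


SYN uses sequence number 5709; first data byte = ISN + 1 = 5710.
Segment 1: SEQ = 5710, len = 422 B, covers [5710, 6131]
Segment 2: SEQ = 6132, len = 1122 B, covers [6132, 7253]
Segment 3: SEQ = 7254, len = 400 B, covers [7254, 7653] [LOST]
In-order data received: bytes [5710, 7253] (segments 1..2).
Segment 3 missing -> gap begins at byte 7254.
Cumulative ACK = next expected in-order byte = 5710 + 422 + 1122 = 7254

7254


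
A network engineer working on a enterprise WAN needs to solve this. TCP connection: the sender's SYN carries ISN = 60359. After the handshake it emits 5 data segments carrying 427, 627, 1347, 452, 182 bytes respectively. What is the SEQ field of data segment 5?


The SYN occupies sequence number ISN = 60359, so the first data byte is ISN + 1 = 60360.
SEQ of data segment i = (ISN + 1) + sum of payload sizes of segments 1..i-1.
Segment 1: SEQ = 60360, payload = 427 bytes
Segment 2: SEQ = 60787, payload = 627 bytes
Segment 3: SEQ = 61414, payload = 1347 bytes
Segment 4: SEQ = 62761, payload = 452 bytes
Segment 5: SEQ = 63213, payload = 182 bytes
SEQ of segment 5 = 60360 + 427 + 627 + 1347 + 452 = 63213

63213


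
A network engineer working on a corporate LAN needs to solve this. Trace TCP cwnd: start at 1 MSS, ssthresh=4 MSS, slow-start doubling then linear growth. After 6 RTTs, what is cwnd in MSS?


RTT 0: cwnd = 1 MSS (initial)
RTT 1: cwnd = 2 MSS (slow start, doubled)
RTT 2: cwnd = 4 MSS (slow start, doubled)
RTT 3: cwnd = 5 MSS (congestion avoidance, +1)
RTT 4: cwnd = 6 MSS (congestion avoidance, +1)
RTT 5: cwnd = 7 MSS (congestion avoidance, +1)
RTT 6: cwnd = 8 MSS (congestion avoidance, +1)

8


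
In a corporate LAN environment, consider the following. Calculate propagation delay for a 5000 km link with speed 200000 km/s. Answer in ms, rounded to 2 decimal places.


Given: distance = 5000 km, speed = 200000 km/s
Delay = distance / speed = 5000 / 200000 seconds
Delay in ms = 5000 * 1000 / 200000
Delay = 25.0000 ms
Rounded to 2 dp = 25.00 ms

25.00


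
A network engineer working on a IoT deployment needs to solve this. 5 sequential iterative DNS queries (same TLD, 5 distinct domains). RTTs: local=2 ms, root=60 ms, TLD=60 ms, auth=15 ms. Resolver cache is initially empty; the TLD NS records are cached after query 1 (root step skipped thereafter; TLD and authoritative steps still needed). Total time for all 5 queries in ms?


Lookup 1 (cold cache): local + root + TLD + auth = 2 + 60 + 60 + 15 = 137 ms
Lookups 2..5 (TLD NS cached -> skip root; new domain -> still ask TLD and auth): local + TLD + auth = 2 + 60 + 15 = 77 ms each
Remaining 4 lookups: 4 * 77 = 308 ms
Total = 137 + 308 = 445 ms

445


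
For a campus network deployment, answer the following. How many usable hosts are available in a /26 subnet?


Given: subnet mask /26
Host bits = 32 - 26 = 6
Total addresses = 2^6 = 64
Usable hosts = 64 - 2 (network + broadcast) = 62

62


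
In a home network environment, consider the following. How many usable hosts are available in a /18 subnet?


Given: subnet mask /18
Host bits = 32 - 18 = 14
Total addresses = 2^14 = 16384
Usable hosts = 16384 - 2 (network + broadcast) = 16382

16382


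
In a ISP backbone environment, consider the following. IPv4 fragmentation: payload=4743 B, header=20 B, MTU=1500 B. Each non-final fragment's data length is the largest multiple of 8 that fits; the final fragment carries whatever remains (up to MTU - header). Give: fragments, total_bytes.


Max data per non-final fragment = floor((MTU - header)/8)*8 = floor((1500 - 20)/8)*8 = floor(1480/8)*8 = 1480 B
Final fragment needs no 8-byte alignment: it can carry up to MTU - header = 1480 B
Non-final fragments needed = ceil((payload - 1480) / 1480) = ceil(3263/1480) = ceil(2.2047) = 3
Number of fragments = 3 + 1 = 4
Fragment sizes (data): 3 * 1480 B + 303 B (last, 303 <= 1480 OK)
Total bytes sent = payload + n_frags * header = 4743 + 4*20 = 4743 + 80 = 4823 B

4, 4823


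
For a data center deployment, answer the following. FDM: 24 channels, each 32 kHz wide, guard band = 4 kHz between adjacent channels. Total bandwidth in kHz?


Given: 24 channels, 32 kHz each, guard = 4 kHz
Channel bandwidth = 24 * 32 = 768 kHz
Guard bands = 23 gaps * 4 kHz = 92 kHz
Total = 768 + 92 = 860 kHz

860


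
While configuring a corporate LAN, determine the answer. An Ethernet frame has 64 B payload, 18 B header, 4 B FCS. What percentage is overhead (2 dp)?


Given: payload = 64 B, header = 18 B, trailer = 4 B
Overhead bytes = header + trailer = 18 + 4 = 22
Total frame = payload + overhead = 64 + 22 = 86
Overhead % = 22 / 86 * 100 = 25.5814% -> 25.58% (2 dp)

25.58


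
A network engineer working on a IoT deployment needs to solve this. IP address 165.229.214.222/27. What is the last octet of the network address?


Given: IP = 165.229.214.222, prefix = /27
Subnet mask = 255.255.255.224
Last octet of IP: 222
Last octet of mask: 224
Network last octet = 222 AND 224 = 192

192


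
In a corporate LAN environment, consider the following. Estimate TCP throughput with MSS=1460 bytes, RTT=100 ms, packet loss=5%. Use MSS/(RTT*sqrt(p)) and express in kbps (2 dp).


Given: MSS = 1460 bytes, RTT = 100 ms, loss = 5%
RTT in seconds = 100 / 1000 = 0.1
Loss rate = 5% = 0.05
sqrt(loss) = sqrt(0.05) = 0.223606797750
Throughput (bytes/s) = 1460 / (0.1 * 0.223606797750) = 65293.1849
Throughput (kbps) = 65293.1849 * 8 / 1000 = 522.345480 -> 522.35 kbps (2 dp)

522.35


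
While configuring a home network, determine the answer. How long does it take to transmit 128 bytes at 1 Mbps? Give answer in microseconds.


Given: packet = 128 bytes, bandwidth = 1 Mbps
Packet in bits = 128 * 8 = 1024 bits
Bandwidth = 1 * 10^6 = 1000000 bps
Time = 1024 / 1000000 seconds
Time in us = 1024 * 10^6 / 1000000 = 1024

1024


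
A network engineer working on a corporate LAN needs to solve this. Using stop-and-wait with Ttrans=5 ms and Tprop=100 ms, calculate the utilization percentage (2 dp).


Given: Ttrans = 5 ms, Tprop = 100 ms
RTT = 2 * Tprop = 2 * 100 = 200 ms
U = Ttrans / (Ttrans + RTT)
U = 5 / (5 + 200)
U = 5 / 205 = 0.02439
U% = 2.44%

2.44


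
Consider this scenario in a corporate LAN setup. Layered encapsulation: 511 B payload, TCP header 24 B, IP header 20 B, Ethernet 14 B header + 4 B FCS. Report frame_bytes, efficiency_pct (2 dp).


TCP segment = 511 + 24 = 535 B
IP packet = 535 + 20 = 555 B
Ethernet frame = 555 + 14 + 4 = 573 B
Efficiency = app / frame = 511 / 573 = 0.891798 = 89.1798% -> 89.18% (2 dp)

573, 89.18


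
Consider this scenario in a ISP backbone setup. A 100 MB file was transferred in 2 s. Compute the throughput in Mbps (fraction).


Given: file = 100 MB, time = 2 s
File in Mb = 100 * 8 = 800 Mb
Throughput = 800 / 2 Mbps
Throughput = 400 Mbps

400


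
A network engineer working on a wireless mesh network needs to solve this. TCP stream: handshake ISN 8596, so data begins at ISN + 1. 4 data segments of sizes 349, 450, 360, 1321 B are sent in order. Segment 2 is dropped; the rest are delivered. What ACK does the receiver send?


SYN uses sequence number 8596; first data byte = ISN + 1 = 8597.
Segment 1: SEQ = 8597, len = 349 B, covers [8597, 8945]
Segment 2: SEQ = 8946, len = 450 B, covers [8946, 9395] [LOST]
Segment 3: SEQ = 9396, len = 360 B, covers [9396, 9755]
Segment 4: SEQ = 9756, len = 1321 B, covers [9756, 11076]
In-order data received: bytes [8597, 8945] (segments 1..1).
Segment 2 missing -> gap begins at byte 8946; later segments buffered out of order.
Cumulative ACK = next expected in-order byte = 8597 + 349 = 8946

8946


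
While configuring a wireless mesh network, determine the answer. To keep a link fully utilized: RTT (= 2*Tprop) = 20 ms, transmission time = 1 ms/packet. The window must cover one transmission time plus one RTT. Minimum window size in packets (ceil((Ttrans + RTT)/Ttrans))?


Given: Ttrans = 1 ms, RTT = 20 ms (= 2 * Tprop, Tprop = 10 ms)
Time until first ACK returns = Ttrans + RTT = 1 + 20 = 21 ms
Need W * Ttrans >= Ttrans + RTT  ->  W >= (Ttrans + RTT) / Ttrans
(Ttrans + RTT) / Ttrans = 21 / 1 = 21
W_min = ceil(21) = 21

21


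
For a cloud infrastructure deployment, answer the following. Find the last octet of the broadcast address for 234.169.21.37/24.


Given: IP = 234.169.21.37, prefix = /24
Host bits = 32 - 24 = 8
Network last octet = 37 AND mask = 0
Host part size = 2^8 - 1 = 255
Broadcast last octet = 0 OR 255 = 255

255


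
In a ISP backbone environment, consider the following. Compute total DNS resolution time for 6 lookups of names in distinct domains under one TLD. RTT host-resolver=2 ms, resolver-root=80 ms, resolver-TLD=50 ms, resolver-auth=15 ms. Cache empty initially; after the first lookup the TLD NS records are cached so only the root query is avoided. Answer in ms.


Lookup 1 (cold cache): local + root + TLD + auth = 2 + 80 + 50 + 15 = 147 ms
Lookups 2..6 (TLD NS cached -> skip root; new domain -> still ask TLD and auth): local + TLD + auth = 2 + 50 + 15 = 67 ms each
Remaining 5 lookups: 5 * 67 = 335 ms
Total = 147 + 335 = 482 ms

482
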